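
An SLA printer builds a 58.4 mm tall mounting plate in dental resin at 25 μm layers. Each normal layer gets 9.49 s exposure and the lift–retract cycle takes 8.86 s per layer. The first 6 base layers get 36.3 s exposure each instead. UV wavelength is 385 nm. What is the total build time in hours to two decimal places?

11.95 hours

Layers = ⌈58.4/0.025⌉ = 2336.
Bottom layers = 6 × (36.3 + 8.86) = 270.96 s.
Regular layers = 2330 × (9.49 + 8.86) = 42755.5 s.
Sum: 270.96 + 42755.5 = 43026.46 s → 11.95 hours.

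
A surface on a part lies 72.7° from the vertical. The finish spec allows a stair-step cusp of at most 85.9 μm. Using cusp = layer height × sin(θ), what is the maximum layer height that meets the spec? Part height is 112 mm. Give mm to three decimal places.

Layer height = cusp / sin(72.7°) = 0.0859 / 0.9548 = 0.090 mm.

0.090 mm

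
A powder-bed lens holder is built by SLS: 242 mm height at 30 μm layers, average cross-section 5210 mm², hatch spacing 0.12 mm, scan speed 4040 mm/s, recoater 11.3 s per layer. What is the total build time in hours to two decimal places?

Layer count = ceil(242 / 0.03) = 8067.
Per-layer scan distance = 5210 / 0.12, so 43416.7 mm.
Scan time per layer: 43416.7 / 4040 → 10.7467 s.
Per-layer time: 10.7467 + 11.3 → 22.0467 s.
Build time = 8067 × 22.0467 = 177850.7289 s = 49.40 hours.

49.40 hours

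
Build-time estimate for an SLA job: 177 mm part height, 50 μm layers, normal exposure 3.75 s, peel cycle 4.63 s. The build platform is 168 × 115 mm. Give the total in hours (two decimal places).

Number of layers: 177 / 0.05 → 3540 (rounded up).
Each layer takes: 3.75 + 4.63 → 8.38 s.
Total = 3540 × 8.38 = 29665.2 s = 8.24 hours.

8.24 hours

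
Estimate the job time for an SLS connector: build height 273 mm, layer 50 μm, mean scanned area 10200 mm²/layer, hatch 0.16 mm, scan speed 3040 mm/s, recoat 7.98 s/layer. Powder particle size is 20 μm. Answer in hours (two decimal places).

43.91 hours

Number of layers: 273 / 0.05 → 5460 (rounded up).
Per-layer scan distance = 10200 / 0.16 = 63750 mm.
Per-layer scan time = 63750 / 3040, so 20.9704 s.
Layer cycle: 20.9704 + 7.98 → 28.9504 s.
Total: 5460 × 28.9504 s = 158069.184 s → 43.91 hours.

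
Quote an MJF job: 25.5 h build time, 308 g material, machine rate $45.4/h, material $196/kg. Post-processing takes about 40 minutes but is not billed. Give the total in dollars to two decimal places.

Machine-time cost = 45.4 × 25.5 = $1157.70.
Feedstock cost = 196 × 308/1000 = $60.368.
Job cost: 1157.70 + 60.368 = 1218.068 ≈ $1218.07.

$1218.07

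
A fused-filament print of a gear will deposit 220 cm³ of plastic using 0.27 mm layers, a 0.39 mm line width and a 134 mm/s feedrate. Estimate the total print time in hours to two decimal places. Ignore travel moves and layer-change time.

4.33 hours

Extrusion cross-section: 0.27 × 0.39 → 0.1053 mm².
Path length: 220000 mm³ / 0.1053 mm² → 2089268.8 mm.
Time extruding = 2089268.8 / 134 = 15591.6 s.
In the requested units: 15591.6 s = 4.33 hours.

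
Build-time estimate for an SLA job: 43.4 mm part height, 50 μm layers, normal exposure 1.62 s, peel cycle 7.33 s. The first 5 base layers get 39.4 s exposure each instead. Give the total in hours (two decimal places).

Number of layers: 43.4 / 0.05 → 868 (rounded up).
Base layers = 5 × (39.4 + 7.33) = 233.65 s.
Normal layers: 863 × (1.62 + 7.33) → 7723.85 s.
Total = 233.65 + 7723.85 = 7957.5 s = 2.21 hours.

2.21 hours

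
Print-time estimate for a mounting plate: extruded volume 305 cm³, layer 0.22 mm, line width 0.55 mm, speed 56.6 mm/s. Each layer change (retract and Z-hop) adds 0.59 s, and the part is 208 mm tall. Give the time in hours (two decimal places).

12.53 hours

Extrusion cross-section = 0.22 × 0.55 = 0.121 mm².
Path length: 305000 mm³ / 0.121 mm² → 2520661.2 mm.
Print-move time: 2520661.2 / 56.6 → 44534.7 s.
Layers = ⌈208/0.22⌉ = 946.
Z-hop total: 946 × 0.59 → 558.14 s.
Altogether 44534.7 + 558.14 = 45092.84 s, i.e. 12.53 hours.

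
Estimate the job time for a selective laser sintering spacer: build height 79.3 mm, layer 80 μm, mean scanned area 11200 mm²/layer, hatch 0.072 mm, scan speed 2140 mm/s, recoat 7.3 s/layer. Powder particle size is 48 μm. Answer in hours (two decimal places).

22.04 hours

Layer count = ceil(79.3 / 0.08) = 992.
Per-layer scan distance = 11200 / 0.072, so 155555.6 mm.
Laser time per layer = 155555.6 / 2140, so 72.6895 s.
Layer cycle = 72.6895 + 7.3 = 79.9895 s.
Total: 992 × 79.9895 s = 79349.584 s → 22.04 hours.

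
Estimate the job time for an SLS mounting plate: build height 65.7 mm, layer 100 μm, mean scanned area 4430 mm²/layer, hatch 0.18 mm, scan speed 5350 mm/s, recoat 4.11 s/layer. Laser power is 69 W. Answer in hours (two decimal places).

Layers = ⌈65.7/0.1⌉ = 657.
Per-layer scan distance: 4430 / 0.18 → 24611.1 mm.
Laser time per layer = 24611.1 / 5350, so 4.6002 s.
Time per layer = 4.6002 + 4.11 = 8.7102 s.
Build time = 657 × 8.7102 = 5722.6014 s = 1.59 hours.

1.59 hours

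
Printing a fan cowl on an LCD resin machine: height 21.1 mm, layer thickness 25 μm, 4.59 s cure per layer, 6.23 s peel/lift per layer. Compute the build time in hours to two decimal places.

2.54 hours

Layer count = ceil(21.1 / 0.025) = 844.
Cycle time = 4.59 + 6.23, so 10.82 s.
Total = 844 × 10.82 = 9132.08 s = 2.54 hours.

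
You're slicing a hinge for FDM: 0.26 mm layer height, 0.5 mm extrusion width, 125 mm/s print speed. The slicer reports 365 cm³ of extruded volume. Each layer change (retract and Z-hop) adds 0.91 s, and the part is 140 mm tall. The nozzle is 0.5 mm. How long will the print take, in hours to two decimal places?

Extrusion cross-section = 0.26 × 0.5, so 0.13 mm².
Toolpath length = 365 cm³ / 0.13 mm² = 365000 / 0.13 = 2807692.3 mm.
Extrusion time: 2807692.3 / 125 → 22461.5 s.
Layer count = ceil(140 / 0.26) = 539.
Z-hop total: 539 × 0.91 → 490.49 s.
Total = 22461.5 + 490.49 = 22951.99 s = 6.38 hours.

6.38 hours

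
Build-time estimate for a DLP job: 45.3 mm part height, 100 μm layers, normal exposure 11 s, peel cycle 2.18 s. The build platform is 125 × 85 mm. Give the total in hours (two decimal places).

1.66 hours

Number of layers: 45.3 / 0.1 → 453 (rounded up).
Per-layer time: 11 + 2.18 → 13.18 s.
Build time: 453 × 13.18 s = 5970.54 s, i.e. 1.66 hours.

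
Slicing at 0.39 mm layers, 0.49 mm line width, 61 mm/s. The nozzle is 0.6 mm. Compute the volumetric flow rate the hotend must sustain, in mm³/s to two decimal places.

11.66

Bead cross-section: 0.39 × 0.49 → 0.1911 mm².
Q = v·A = 61 × 0.1911 = 11.66 mm³/s.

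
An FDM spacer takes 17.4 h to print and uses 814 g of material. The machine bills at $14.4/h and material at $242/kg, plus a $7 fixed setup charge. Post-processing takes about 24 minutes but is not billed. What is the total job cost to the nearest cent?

Machine-time cost = 14.4 × 17.4, so $250.56.
Feedstock cost = 242 × 814/1000 = $196.988.
Adding setup: 250.56 + 196.988 + 7 → 454.548 ≈ $454.55.

$454.55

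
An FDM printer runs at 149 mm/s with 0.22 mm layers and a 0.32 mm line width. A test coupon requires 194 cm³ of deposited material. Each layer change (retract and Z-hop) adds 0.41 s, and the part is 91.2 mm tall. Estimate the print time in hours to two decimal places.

5.18 hours

Line area: 0.22 × 0.32 → 0.0704 mm².
Path length: 194000 mm³ / 0.0704 mm² → 2755681.8 mm.
Time extruding: 2755681.8 / 149 → 18494.5 s.
Layer count = ceil(91.2 / 0.22) = 415.
Z-hop total = 415 × 0.41, so 170.15 s.
Altogether 18494.5 + 170.15 = 18664.65 s, i.e. 5.18 hours.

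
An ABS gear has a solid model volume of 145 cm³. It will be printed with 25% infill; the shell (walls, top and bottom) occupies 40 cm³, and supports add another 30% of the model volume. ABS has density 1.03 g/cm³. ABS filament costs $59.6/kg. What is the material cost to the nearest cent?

Volume inside the shell: 145 − 40 → 105 cm³.
Infill deposited: 0.25 × 105 → 26.25 cm³.
Support = 0.30 × 145, so 43.5 cm³.
Total extruded = 40 + 26.25 + 43.5 = 109.75 cm³.
Mass = 109.75 × 1.03, so 113.0425 g.
Cost = 113.0425 g / 1000 × $59.6/kg = $6.74.

$6.74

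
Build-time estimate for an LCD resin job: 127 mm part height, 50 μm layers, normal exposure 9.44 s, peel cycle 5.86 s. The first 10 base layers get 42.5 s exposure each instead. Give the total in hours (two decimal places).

10.89 hours

Layers = ⌈127/0.05⌉ = 2540.
Bottom layers = 10 × (42.5 + 5.86) = 483.6 s.
Remaining layers: 2530 × (9.44 + 5.86) → 38709 s.
Total = 483.6 + 38709 = 39192.6 s = 10.89 hours.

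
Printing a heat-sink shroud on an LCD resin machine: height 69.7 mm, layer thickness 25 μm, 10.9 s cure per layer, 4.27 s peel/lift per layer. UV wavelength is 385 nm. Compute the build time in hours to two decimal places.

Number of layers: 69.7 / 0.025 → 2788 (rounded up).
Each layer takes: 10.9 + 4.27 → 15.17 s.
Build time: 2788 × 15.17 s = 42293.96 s, i.e. 11.75 hours.

11.75 hours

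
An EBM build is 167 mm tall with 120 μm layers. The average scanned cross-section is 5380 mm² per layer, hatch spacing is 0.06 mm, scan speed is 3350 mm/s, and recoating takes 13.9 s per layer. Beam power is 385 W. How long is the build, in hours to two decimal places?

15.72 hours

Layers = ⌈167/0.12⌉ = 1392.
Per-layer scan distance = 5380 / 0.06 = 89666.7 mm.
Beam time per layer = 89666.7 / 3350 = 26.7662 s.
Per-layer time: 26.7662 + 13.9 → 40.6662 s.
1392 layers × 40.6662 s/layer = 56607.3504 s, i.e. 15.72 hours.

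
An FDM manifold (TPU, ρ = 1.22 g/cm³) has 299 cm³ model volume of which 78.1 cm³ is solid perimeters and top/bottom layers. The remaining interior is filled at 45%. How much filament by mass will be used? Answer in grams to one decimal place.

216.6 g

Interior volume = 299 − 78.1, so 220.9 cm³.
Deposited infill = 0.45 × 220.9 = 99.405 cm³.
Deposited volume: 78.1 + 99.405 → 177.505 cm³.
Mass = 177.505 × 1.22, so 216.5561 g.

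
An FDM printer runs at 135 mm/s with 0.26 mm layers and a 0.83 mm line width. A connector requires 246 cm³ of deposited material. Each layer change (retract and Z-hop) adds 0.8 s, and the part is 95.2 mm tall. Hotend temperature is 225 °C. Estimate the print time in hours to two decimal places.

2.43 hours

Extrusion cross-section: 0.26 × 0.83 → 0.2158 mm².
Total extruded path = 246000/0.2158 = 1139944.4 mm.
Time extruding = 1139944.4 / 135 = 8444 s.
Layer count = ceil(95.2 / 0.26) = 367.
Non-print overhead = 367 × 0.8 = 293.6 s.
Altogether 8444 + 293.6 = 8737.6 s, i.e. 2.43 hours.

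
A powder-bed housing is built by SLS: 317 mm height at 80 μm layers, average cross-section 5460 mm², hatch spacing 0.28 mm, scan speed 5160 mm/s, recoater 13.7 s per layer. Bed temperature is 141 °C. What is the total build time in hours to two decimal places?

19.24 hours

Number of layers: 317 / 0.08 → 3963 (rounded up).
Scan path per layer = 5460 / 0.28 = 19500 mm.
Scan time per layer: 19500 / 5160 → 3.7791 s.
Per-layer time: 3.7791 + 13.7 → 17.4791 s.
Build time = 3963 × 17.4791 = 69269.6733 s = 19.24 hours.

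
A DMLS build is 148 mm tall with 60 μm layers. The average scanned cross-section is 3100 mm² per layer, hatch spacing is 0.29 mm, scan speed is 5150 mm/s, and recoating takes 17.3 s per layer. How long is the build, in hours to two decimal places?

13.28 hours

Layers = ⌈148/0.06⌉ = 2467.
Scan path per layer: 3100 / 0.29 → 10689.7 mm.
Per-layer scan time = 10689.7 / 5150, so 2.0757 s.
Per-layer time: 2.0757 + 17.3 → 19.3757 s.
Build time = 2467 × 19.3757 = 47799.8519 s = 13.28 hours.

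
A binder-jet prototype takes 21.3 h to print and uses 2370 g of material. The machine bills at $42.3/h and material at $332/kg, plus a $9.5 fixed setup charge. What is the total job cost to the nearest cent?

Time charge = 42.3 × 21.3 = $900.99.
Material cost = 332 × 2370/1000, so $786.84.
Adding setup: 900.99 + 786.84 + 9.5 → $1697.33.

$1697.33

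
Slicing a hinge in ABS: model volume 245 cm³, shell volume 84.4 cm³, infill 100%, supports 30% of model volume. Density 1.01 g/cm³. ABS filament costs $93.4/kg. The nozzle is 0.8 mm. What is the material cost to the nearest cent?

Infill region: 245 − 84.4 → 160.6 cm³.
Infill volume: 1.00 × 160.6 → 160.6 cm³.
Support = 0.30 × 245 = 73.5 cm³.
Total printed volume: 84.4 + 160.6 + 73.5 → 318.5 cm³.
Mass = 318.5 × 1.01 = 321.685 g.
Cost = 321.685 g / 1000 × $93.4/kg = $30.05.

$30.05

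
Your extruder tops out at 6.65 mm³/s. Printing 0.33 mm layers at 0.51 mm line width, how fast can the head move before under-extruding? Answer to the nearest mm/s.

A = 0.33 × 0.51 = 0.1683 mm².
v_max = Q/A = 6.65/0.1683 = 39.51 mm/s → 40 mm/s.

40 mm/s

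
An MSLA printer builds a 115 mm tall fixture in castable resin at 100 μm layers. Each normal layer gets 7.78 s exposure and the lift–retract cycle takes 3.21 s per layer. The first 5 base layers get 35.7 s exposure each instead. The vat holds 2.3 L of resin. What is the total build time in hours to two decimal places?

Number of layers: 115 / 0.1 → 1150 (rounded up).
Bottom layers = 5 × (35.7 + 3.21) = 194.55 s.
Regular layers: 1145 × (7.78 + 3.21) → 12583.55 s.
Sum: 194.55 + 12583.55 = 12778.1 s → 3.55 hours.

3.55 hours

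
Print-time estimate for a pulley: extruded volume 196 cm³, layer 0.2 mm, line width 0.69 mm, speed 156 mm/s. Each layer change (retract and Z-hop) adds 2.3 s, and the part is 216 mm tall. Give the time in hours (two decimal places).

3.22 hours

Bead cross-section = 0.2 × 0.69 = 0.138 mm².
Toolpath length = 196 cm³ / 0.138 mm² = 196000 / 0.138 = 1420289.9 mm.
Time extruding: 1420289.9 / 156 → 9104.4 s.
Layers = ⌈216/0.2⌉ = 1080.
Non-print overhead: 1080 × 2.3 → 2484 s.
Total = 9104.4 + 2484 = 11588.4 s = 3.22 hours.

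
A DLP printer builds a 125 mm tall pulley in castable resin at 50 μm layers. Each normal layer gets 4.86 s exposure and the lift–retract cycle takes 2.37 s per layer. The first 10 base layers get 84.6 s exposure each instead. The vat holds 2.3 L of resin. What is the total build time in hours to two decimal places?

Number of layers: 125 / 0.05 → 2500 (rounded up).
Bottom layers = 10 × (84.6 + 2.37) = 869.7 s.
Remaining layers = 2490 × (4.86 + 2.37), so 18002.7 s.
Sum: 869.7 + 18002.7 = 18872.4 s → 5.24 hours.

5.24 hours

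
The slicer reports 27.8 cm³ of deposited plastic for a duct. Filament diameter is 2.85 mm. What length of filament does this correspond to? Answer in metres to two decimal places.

4.36 m

Cross-section of 2.85 mm filament: π·(2.85/2)² = 6.3794 mm².
L = 27800 mm³ / 6.3794 mm² = 4357.78 mm, i.e. 4.36 m.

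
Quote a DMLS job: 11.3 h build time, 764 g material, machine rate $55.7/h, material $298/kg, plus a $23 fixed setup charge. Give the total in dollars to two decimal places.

$880.08

Time charge: 55.7 × 11.3 → $629.41.
Material cost: 298 × 764/1000 → $227.672.
Adding setup: 629.41 + 227.672 + 23 → 880.082 ≈ $880.08.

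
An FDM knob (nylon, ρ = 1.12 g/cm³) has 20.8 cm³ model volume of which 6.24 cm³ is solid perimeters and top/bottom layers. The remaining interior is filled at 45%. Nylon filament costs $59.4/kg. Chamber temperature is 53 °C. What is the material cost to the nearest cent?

Infill region: 20.8 − 6.24 → 14.56 cm³.
Infill volume = 0.45 × 14.56, so 6.552 cm³.
Total printed volume: 6.24 + 6.552 → 12.792 cm³.
Mass = 12.792 × 1.12 = 14.32704 g.
At $59.4/kg: 14.32704/1000 × 59.4 = $0.85.

$0.85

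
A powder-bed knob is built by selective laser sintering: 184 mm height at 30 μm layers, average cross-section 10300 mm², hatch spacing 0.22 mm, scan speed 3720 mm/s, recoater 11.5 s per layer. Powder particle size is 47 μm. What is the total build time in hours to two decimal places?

Layer count = ceil(184 / 0.03) = 6134.
Per-layer scan distance: 10300 / 0.22 → 46818.2 mm.
Per-layer scan time = 46818.2 / 3720 = 12.5855 s.
Layer cycle = 12.5855 + 11.5, so 24.0855 s.
Build time = 6134 × 24.0855 = 147740.457 s = 41.04 hours.

41.04 hours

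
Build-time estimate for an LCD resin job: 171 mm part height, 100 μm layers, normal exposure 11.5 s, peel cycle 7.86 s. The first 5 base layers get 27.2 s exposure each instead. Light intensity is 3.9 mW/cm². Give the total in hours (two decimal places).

Number of layers: 171 / 0.1 → 1710 (rounded up).
Bottom layers = 5 × (27.2 + 7.86) = 175.3 s.
Remaining layers: 1705 × (11.5 + 7.86) → 33008.8 s.
Total = 175.3 + 33008.8 = 33184.1 s = 9.22 hours.

9.22 hours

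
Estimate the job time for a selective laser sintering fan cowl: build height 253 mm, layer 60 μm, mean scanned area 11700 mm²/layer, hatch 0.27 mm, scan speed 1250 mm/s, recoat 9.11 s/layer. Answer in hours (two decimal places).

51.28 hours

Layers = ⌈253/0.06⌉ = 4217.
Hatch length per layer: 11700 / 0.27 → 43333.3 mm.
Per-layer scan time: 43333.3 / 1250 → 34.6666 s.
Layer cycle = 34.6666 + 9.11 = 43.7766 s.
Build time = 4217 × 43.7766 = 184605.9222 s = 51.28 hours.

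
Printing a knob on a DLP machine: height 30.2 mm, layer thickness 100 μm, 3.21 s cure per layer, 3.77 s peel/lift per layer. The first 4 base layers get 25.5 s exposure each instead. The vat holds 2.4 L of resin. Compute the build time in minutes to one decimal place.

Layers = ⌈30.2/0.1⌉ = 302.
Burn-in layers = 4 × (25.5 + 3.77), so 117.08 s.
Normal layers = 298 × (3.21 + 3.77) = 2080.04 s.
Sum: 117.08 + 2080.04 = 2197.12 s → 36.6 minutes.

36.6 minutes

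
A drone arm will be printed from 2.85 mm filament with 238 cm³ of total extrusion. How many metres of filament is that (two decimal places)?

Cross-section of 2.85 mm filament: π·(2.85/2)² = 6.3794 mm².
Length = 238 cm³ / 6.3794 mm² = 238000 / 6.3794 = 37307.58 mm = 37.31 m.

37.31 m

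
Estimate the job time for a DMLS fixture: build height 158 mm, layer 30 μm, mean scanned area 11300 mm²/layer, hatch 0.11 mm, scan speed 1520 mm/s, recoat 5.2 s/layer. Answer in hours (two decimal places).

106.49 hours

Layers = ⌈158/0.03⌉ = 5267.
Per-layer scan distance = 11300 / 0.11, so 102727.3 mm.
Laser time per layer: 102727.3 / 1520 → 67.5838 s.
Time per layer: 67.5838 + 5.2 → 72.7838 s.
Build time = 5267 × 72.7838 = 383352.2746 s = 106.49 hours.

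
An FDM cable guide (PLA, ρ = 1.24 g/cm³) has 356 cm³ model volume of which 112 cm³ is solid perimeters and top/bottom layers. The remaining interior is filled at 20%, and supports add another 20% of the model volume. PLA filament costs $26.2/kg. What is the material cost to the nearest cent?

Infill region: 356 − 112 → 244 cm³.
Infill volume = 0.20 × 244 = 48.8 cm³.
Support = 0.20 × 356, so 71.2 cm³.
Total extruded: 112 + 48.8 + 71.2 → 232 cm³.
Mass = 232 × 1.24, so 287.68 g.
Cost = 287.68 g / 1000 × $26.2/kg = $7.54.

$7.54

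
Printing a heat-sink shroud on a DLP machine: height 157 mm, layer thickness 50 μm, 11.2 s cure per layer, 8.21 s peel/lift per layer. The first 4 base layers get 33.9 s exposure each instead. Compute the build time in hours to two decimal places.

Layers = ⌈157/0.05⌉ = 3140.
Bottom layers = 4 × (33.9 + 8.21), so 168.44 s.
Remaining layers: 3136 × (11.2 + 8.21) → 60869.76 s.
Total = 168.44 + 60869.76 = 61038.2 s = 16.96 hours.

16.96 hours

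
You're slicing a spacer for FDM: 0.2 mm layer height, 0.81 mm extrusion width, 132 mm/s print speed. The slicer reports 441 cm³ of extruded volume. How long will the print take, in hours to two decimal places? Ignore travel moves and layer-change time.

5.73 hours

Line area = 0.2 × 0.81 = 0.162 mm².
Toolpath length = 441 cm³ / 0.162 mm² = 441000 / 0.162 = 2722222.2 mm.
Extrusion time = 2722222.2 / 132, so 20622.9 s.
20622.9 s = 5.73 hours.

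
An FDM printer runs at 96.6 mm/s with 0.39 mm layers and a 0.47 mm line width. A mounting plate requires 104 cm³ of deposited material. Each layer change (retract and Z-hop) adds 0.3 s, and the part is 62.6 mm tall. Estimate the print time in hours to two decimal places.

Line area = 0.39 × 0.47 = 0.1833 mm².
Total extruded path = 104000/0.1833 = 567375.9 mm.
Time extruding = 567375.9 / 96.6 = 5873.5 s.
Layers = ⌈62.6/0.39⌉ = 161.
Layer-change overhead = 161 × 0.3 = 48.3 s.
Altogether 5873.5 + 48.3 = 5921.8 s, i.e. 1.64 hours.

1.64 hours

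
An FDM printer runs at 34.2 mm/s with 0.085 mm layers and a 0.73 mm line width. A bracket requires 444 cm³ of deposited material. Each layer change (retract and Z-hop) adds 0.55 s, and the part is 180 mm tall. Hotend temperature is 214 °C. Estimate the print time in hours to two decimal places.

58.44 hours

Line area = 0.085 × 0.73 = 0.06205 mm².
Path length: 444000 mm³ / 0.06205 mm² → 7155519.7 mm.
Extrusion time = 7155519.7 / 34.2, so 209225.7 s.
Number of layers: 180 / 0.085 → 2118 (rounded up).
Non-print overhead = 2118 × 0.55, so 1164.9 s.
Total = 209225.7 + 1164.9 = 210390.6 s = 58.44 hours.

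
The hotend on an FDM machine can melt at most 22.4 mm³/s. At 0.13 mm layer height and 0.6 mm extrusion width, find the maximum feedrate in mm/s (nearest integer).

287 mm/s

Bead cross-section: 0.13 × 0.6 → 0.078 mm².
v_max = Q/A = 22.4/0.078 = 287.18 mm/s → 287 mm/s.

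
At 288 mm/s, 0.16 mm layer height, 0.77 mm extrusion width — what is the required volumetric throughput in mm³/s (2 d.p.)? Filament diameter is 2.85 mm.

35.48

A = 0.16 × 0.77, so 0.1232 mm².
Q = v·A = 288 × 0.1232 = 35.48 mm³/s.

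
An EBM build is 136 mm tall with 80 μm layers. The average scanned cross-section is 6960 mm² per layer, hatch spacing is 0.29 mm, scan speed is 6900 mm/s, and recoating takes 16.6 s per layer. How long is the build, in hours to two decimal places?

9.48 hours

Layers = ⌈136/0.08⌉ = 1700.
Scan path per layer: 6960 / 0.29 → 24000 mm.
Beam time per layer = 24000 / 6900, so 3.4783 s.
Per-layer time: 3.4783 + 16.6 → 20.0783 s.
Total: 1700 × 20.0783 s = 34133.11 s → 9.48 hours.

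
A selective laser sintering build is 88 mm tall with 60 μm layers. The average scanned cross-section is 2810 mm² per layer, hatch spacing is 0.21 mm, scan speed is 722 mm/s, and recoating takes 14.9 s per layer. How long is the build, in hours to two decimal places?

13.62 hours

Layer count = ceil(88 / 0.06) = 1467.
Scan path per layer: 2810 / 0.21 → 13381 mm.
Scan time per layer = 13381 / 722 = 18.5332 s.
Per-layer time: 18.5332 + 14.9 → 33.4332 s.
Build time = 1467 × 33.4332 = 49046.5044 s = 13.62 hours.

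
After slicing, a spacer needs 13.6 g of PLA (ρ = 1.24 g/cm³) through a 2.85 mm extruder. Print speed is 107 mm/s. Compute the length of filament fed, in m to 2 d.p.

Extruded volume: 13.6/1.24 = 10.9677 cm³ (10967.7 mm³).
A = π r² = π × 1.425² = 6.3794 mm².
Length = 10967.7 / 6.3794 = 1719.24 mm = 1.72 m.

1.72 m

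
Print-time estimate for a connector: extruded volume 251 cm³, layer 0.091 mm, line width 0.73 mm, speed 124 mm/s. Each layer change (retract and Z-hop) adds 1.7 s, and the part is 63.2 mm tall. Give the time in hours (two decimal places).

Bead cross-section: 0.091 × 0.73 → 0.06643 mm².
Path length: 251000 mm³ / 0.06643 mm² → 3778413.4 mm.
Time extruding: 3778413.4 / 124 → 30471.1 s.
Layers = ⌈63.2/0.091⌉ = 695.
Non-print overhead = 695 × 1.7, so 1181.5 s.
Altogether 30471.1 + 1181.5 = 31652.6 s, i.e. 8.79 hours.

8.79 hours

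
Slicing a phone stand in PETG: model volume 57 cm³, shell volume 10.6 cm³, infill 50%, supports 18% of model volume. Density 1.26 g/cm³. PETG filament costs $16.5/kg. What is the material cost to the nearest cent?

Volume inside the shell: 57 − 10.6 → 46.4 cm³.
Deposited infill: 0.50 × 46.4 → 23.2 cm³.
Support = 0.18 × 57 = 10.26 cm³.
Total printed volume = 10.6 + 23.2 + 10.26, so 44.06 cm³.
Mass = 44.06 × 1.26 = 55.5156 g.
At $16.5/kg: 55.5156/1000 × 16.5 = $0.92.

$0.92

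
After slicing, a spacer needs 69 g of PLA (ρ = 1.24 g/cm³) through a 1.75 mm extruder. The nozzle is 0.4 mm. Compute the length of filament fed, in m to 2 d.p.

23.13 m

Volume = 69 g / 1.24 g·cm⁻³ = 55.6452 cm³ = 55645.2 mm³.
A = π r² = π × 0.875² = 2.4053 mm².
L = V/A = 55645.2/2.4053 = 23134.41 mm → 23.13 m.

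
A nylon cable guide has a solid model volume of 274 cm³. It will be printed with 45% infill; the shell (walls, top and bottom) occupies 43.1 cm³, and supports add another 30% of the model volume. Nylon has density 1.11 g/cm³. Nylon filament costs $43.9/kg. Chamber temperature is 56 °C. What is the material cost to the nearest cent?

$11.17

Infill region = 274 − 43.1, so 230.9 cm³.
Infill volume: 0.45 × 230.9 → 103.905 cm³.
Support: 0.30 × 274 → 82.2 cm³.
Total extruded = 43.1 + 103.905 + 82.2, so 229.205 cm³.
Mass = 229.205 × 1.11, so 254.41755 g.
Cost = 254.41755 g / 1000 × $43.9/kg = $11.17.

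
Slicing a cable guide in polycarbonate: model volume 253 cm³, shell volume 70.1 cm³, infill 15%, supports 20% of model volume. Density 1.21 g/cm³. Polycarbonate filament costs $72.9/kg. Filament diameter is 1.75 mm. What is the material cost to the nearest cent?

$13.07

Volume inside the shell = 253 − 70.1 = 182.9 cm³.
Infill volume: 0.15 × 182.9 → 27.435 cm³.
Support: 0.20 × 253 → 50.6 cm³.
Total extruded = 70.1 + 27.435 + 50.6, so 148.135 cm³.
Mass = 148.135 × 1.21, so 179.24335 g.
At $72.9/kg: 179.24335/1000 × 72.9 = $13.07.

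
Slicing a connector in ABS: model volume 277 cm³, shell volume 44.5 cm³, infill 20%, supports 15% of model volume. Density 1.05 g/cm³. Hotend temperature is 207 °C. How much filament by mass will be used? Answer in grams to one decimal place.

Volume inside the shell = 277 − 44.5 = 232.5 cm³.
Deposited infill = 0.20 × 232.5, so 46.5 cm³.
Support: 0.15 × 277 → 41.55 cm³.
Deposited volume = 44.5 + 46.5 + 41.55 = 132.55 cm³.
Mass = 132.55 × 1.05, so 139.1775 g.

139.2 g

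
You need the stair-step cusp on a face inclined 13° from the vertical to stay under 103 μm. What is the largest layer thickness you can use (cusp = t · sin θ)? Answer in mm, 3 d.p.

0.458 mm

t = h_c / sin θ = 0.103 / 0.2250 = 0.458 mm.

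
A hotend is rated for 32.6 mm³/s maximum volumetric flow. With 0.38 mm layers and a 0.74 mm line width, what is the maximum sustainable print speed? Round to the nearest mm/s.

A = 0.38 × 0.74, so 0.2812 mm².
v_max = Q/A = 32.6/0.2812 = 115.93 mm/s → 116 mm/s.

116 mm/s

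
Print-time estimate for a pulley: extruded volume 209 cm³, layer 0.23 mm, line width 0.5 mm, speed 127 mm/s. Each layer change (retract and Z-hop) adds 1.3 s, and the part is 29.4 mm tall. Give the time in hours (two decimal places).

Bead cross-section: 0.23 × 0.5 → 0.115 mm².
Total extruded path = 209000/0.115 = 1817391.3 mm.
Time extruding = 1817391.3 / 127, so 14310.2 s.
Layers = ⌈29.4/0.23⌉ = 128.
Layer-change overhead = 128 × 1.3 = 166.4 s.
Total = 14310.2 + 166.4 = 14476.6 s = 4.02 hours.

4.02 hours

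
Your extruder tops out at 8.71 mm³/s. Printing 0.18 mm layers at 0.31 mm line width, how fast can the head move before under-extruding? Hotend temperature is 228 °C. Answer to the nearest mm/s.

Bead cross-section = 0.18 × 0.31, so 0.0558 mm².
v_max = Q/A = 8.71/0.0558 = 156.09 mm/s → 156 mm/s.

156 mm/s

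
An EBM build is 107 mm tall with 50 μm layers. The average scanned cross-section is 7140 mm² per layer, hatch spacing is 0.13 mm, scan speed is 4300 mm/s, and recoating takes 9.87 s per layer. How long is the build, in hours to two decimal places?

Layer count = ceil(107 / 0.05) = 2140.
Hatch length per layer = 7140 / 0.13, so 54923.1 mm.
Beam time per layer: 54923.1 / 4300 → 12.7728 s.
Time per layer = 12.7728 + 9.87 = 22.6428 s.
Build time = 2140 × 22.6428 = 48455.592 s = 13.46 hours.

13.46 hours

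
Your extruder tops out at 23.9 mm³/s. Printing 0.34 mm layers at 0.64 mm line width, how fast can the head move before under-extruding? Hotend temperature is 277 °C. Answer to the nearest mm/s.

Bead cross-section: 0.34 × 0.64 → 0.2176 mm².
v_max = Q/A = 23.9/0.2176 = 109.83 mm/s → 110 mm/s.

110 mm/s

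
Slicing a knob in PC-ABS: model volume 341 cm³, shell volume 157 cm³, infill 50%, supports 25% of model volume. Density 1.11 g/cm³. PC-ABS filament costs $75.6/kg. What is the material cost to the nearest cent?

Infill region = 341 − 157, so 184 cm³.
Infill volume = 0.50 × 184, so 92 cm³.
Support: 0.25 × 341 → 85.25 cm³.
Total printed volume: 157 + 92 + 85.25 → 334.25 cm³.
Mass = 334.25 × 1.11, so 371.0175 g.
At $75.6/kg: 371.0175/1000 × 75.6 = $28.05.

$28.05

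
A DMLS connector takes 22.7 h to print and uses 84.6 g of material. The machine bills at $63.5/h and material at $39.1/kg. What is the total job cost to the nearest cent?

Machine-time cost = 63.5 × 22.7, so $1441.45.
Material cost = 39.1 × 84.6/1000, so $3.30786.
Total = 1441.45 + 3.30786 = 1444.75786 ≈ $1444.76.

$1444.76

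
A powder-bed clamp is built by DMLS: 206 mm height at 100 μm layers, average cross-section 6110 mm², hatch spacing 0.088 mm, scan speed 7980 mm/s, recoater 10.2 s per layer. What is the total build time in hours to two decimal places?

Number of layers: 206 / 0.1 → 2060 (rounded up).
Hatch length per layer: 6110 / 0.088 → 69431.8 mm.
Per-layer scan time = 69431.8 / 7980 = 8.7007 s.
Time per layer = 8.7007 + 10.2 = 18.9007 s.
Total: 2060 × 18.9007 s = 38935.442 s → 10.82 hours.

10.82 hours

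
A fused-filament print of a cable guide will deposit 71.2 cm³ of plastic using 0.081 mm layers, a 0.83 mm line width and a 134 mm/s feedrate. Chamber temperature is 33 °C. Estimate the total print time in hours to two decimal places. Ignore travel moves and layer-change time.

Extrusion cross-section = 0.081 × 0.83, so 0.06723 mm².
Toolpath length = 71.2 cm³ / 0.06723 mm² = 71200 / 0.06723 = 1059051 mm.
Extrusion time: 1059051 / 134 → 7903.4 s.
Converting: 7903.4 s = 2.20 hours.

2.20 hours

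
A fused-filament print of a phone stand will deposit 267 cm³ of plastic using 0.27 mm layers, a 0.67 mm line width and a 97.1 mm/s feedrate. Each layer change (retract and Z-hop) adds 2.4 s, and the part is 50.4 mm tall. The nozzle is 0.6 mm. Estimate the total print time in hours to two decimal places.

4.35 hours

Line area = 0.27 × 0.67 = 0.1809 mm².
Path length: 267000 mm³ / 0.1809 mm² → 1475953.6 mm.
Extrusion time = 1475953.6 / 97.1, so 15200.3 s.
Layer count = ceil(50.4 / 0.27) = 187.
Z-hop total: 187 × 2.4 → 448.8 s.
Altogether 15200.3 + 448.8 = 15649.1 s, i.e. 4.35 hours.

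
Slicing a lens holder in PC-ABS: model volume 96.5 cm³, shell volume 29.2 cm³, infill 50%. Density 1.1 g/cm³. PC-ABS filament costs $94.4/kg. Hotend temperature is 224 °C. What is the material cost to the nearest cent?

$6.53

Interior volume = 96.5 − 29.2 = 67.3 cm³.
Infill deposited = 0.50 × 67.3, so 33.65 cm³.
Total extruded = 29.2 + 33.65, so 62.85 cm³.
Mass: 62.85 × 1.1 → 69.135 g.
At $94.4/kg: 69.135/1000 × 94.4 = $6.53.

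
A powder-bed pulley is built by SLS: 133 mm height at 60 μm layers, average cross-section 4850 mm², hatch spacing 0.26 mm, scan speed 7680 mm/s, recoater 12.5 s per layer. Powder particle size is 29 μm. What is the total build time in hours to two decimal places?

9.19 hours

Layer count = ceil(133 / 0.06) = 2217.
Hatch length per layer = 4850 / 0.26 = 18653.8 mm.
Per-layer scan time = 18653.8 / 7680 = 2.4289 s.
Time per layer: 2.4289 + 12.5 → 14.9289 s.
Total: 2217 × 14.9289 s = 33097.3713 s → 9.19 hours.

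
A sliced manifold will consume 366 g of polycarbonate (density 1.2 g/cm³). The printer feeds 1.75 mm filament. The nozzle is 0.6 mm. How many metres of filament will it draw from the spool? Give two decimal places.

Extruded volume: 366/1.2 = 305 cm³ (305000 mm³).
Cross-section of 1.75 mm filament: π·(1.75/2)² = 2.4053 mm².
L = V/A = 305000/2.4053 = 126803.31 mm → 126.80 m.

126.80 m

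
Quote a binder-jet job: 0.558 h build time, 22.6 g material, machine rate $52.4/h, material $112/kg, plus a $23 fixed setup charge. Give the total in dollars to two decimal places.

Machine-time cost = 52.4 × 0.558, so $29.2392.
Material cost = 112 × 22.6/1000 = $2.5312.
Adding setup: 29.2392 + 2.5312 + 23 → 54.7704 ≈ $54.77.

$54.77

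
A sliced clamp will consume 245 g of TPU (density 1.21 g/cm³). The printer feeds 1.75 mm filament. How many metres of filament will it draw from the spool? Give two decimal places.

84.18 m

Extruded volume: 245/1.21 = 202.4793 cm³ (202479.3 mm³).
A = π r² = π × 0.875² = 2.4053 mm².
L = V/A = 202479.3/2.4053 = 84180.48 mm → 84.18 m.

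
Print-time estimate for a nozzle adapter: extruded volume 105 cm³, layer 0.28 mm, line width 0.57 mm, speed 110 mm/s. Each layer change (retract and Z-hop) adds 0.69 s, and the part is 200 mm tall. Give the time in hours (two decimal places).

1.80 hours

Bead cross-section = 0.28 × 0.57, so 0.1596 mm².
Path length: 105000 mm³ / 0.1596 mm² → 657894.7 mm.
Print-move time = 657894.7 / 110 = 5980.9 s.
Layer count = ceil(200 / 0.28) = 715.
Z-hop total = 715 × 0.69 = 493.35 s.
Altogether 5980.9 + 493.35 = 6474.25 s, i.e. 1.80 hours.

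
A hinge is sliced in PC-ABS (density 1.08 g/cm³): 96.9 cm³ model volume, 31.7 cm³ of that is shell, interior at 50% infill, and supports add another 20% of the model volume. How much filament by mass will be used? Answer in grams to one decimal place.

90.4 g

Interior volume = 96.9 − 31.7 = 65.2 cm³.
Infill volume = 0.50 × 65.2, so 32.6 cm³.
Support = 0.20 × 96.9 = 19.38 cm³.
Total extruded: 31.7 + 32.6 + 19.38 → 83.68 cm³.
Mass = 83.68 × 1.08 = 90.3744 g.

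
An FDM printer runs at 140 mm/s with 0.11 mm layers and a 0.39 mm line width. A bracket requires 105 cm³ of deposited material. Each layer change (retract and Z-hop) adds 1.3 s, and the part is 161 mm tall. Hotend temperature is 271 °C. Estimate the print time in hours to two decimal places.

Extrusion cross-section = 0.11 × 0.39, so 0.0429 mm².
Path length: 105000 mm³ / 0.0429 mm² → 2447552.4 mm.
Time extruding = 2447552.4 / 140 = 17482.5 s.
Number of layers: 161 / 0.11 → 1464 (rounded up).
Non-print overhead: 1464 × 1.3 → 1903.2 s.
Total = 17482.5 + 1903.2 = 19385.7 s = 5.38 hours.

5.38 hours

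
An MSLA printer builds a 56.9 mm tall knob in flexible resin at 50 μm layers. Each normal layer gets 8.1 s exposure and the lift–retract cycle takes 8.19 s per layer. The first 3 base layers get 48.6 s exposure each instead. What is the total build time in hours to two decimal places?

5.18 hours

Layer count = ceil(56.9 / 0.05) = 1138.
Burn-in layers = 3 × (48.6 + 8.19) = 170.37 s.
Normal layers: 1135 × (8.1 + 8.19) → 18489.15 s.
Total = 170.37 + 18489.15 = 18659.52 s = 5.18 hours.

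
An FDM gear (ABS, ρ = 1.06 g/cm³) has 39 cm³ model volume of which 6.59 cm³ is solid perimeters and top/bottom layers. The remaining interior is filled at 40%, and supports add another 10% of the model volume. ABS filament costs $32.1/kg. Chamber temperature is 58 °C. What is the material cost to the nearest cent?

Interior volume: 39 − 6.59 → 32.41 cm³.
Deposited infill = 0.40 × 32.41 = 12.964 cm³.
Support = 0.10 × 39 = 3.9 cm³.
Total printed volume = 6.59 + 12.964 + 3.9 = 23.454 cm³.
Mass = 23.454 × 1.06, so 24.86124 g.
At $32.1/kg: 24.86124/1000 × 32.1 = $0.80.

$0.80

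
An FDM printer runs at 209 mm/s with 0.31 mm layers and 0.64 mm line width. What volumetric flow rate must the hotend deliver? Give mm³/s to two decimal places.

Bead cross-section = 0.31 × 0.64 = 0.1984 mm².
Q = v·A = 209 × 0.1984 = 41.47 mm³/s.

41.47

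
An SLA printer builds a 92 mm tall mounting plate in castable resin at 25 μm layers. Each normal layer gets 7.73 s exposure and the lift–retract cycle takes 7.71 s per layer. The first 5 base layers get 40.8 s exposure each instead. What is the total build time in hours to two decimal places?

15.83 hours

Layers = ⌈92/0.025⌉ = 3680.
Bottom layers = 5 × (40.8 + 7.71) = 242.55 s.
Remaining layers = 3675 × (7.73 + 7.71) = 56742 s.
Sum: 242.55 + 56742 = 56984.55 s → 15.83 hours.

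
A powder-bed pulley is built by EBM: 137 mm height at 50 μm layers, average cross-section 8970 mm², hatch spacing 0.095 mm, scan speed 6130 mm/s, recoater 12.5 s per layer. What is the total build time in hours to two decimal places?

Layers = ⌈137/0.05⌉ = 2740.
Scan path per layer: 8970 / 0.095 → 94421.1 mm.
Per-layer scan time: 94421.1 / 6130 → 15.4031 s.
Layer cycle = 15.4031 + 12.5, so 27.9031 s.
Build time = 2740 × 27.9031 = 76454.494 s = 21.24 hours.

21.24 hours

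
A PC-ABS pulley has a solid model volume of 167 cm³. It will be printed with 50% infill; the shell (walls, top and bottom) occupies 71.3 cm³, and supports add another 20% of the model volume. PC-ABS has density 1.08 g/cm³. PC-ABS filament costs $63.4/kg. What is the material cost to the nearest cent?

$10.45

Volume inside the shell = 167 − 71.3 = 95.7 cm³.
Deposited infill = 0.50 × 95.7 = 47.85 cm³.
Support: 0.20 × 167 → 33.4 cm³.
Total printed volume: 71.3 + 47.85 + 33.4 → 152.55 cm³.
Mass: 152.55 × 1.08 → 164.754 g.
At $63.4/kg: 164.754/1000 × 63.4 = $10.45.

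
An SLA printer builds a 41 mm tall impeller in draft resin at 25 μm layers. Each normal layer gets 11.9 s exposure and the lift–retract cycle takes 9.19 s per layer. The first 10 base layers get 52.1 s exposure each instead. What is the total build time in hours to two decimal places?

9.72 hours

Layer count = ceil(41 / 0.025) = 1640.
Base layers = 10 × (52.1 + 9.19) = 612.9 s.
Normal layers = 1630 × (11.9 + 9.19), so 34376.7 s.
Sum: 612.9 + 34376.7 = 34989.6 s → 9.72 hours.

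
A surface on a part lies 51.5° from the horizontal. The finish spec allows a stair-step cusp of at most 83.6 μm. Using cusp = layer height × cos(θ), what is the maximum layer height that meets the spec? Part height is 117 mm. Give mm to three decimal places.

t = h_c / cos θ = 0.0836 / 0.6225 = 0.134 mm.

0.134 mm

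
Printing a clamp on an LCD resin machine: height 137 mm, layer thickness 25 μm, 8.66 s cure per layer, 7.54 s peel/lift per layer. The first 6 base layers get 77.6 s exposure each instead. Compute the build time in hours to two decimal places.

Number of layers: 137 / 0.025 → 5480 (rounded up).
Bottom layers = 6 × (77.6 + 7.54), so 510.84 s.
Normal layers = 5474 × (8.66 + 7.54), so 88678.8 s.
Sum: 510.84 + 88678.8 = 89189.64 s → 24.77 hours.

24.77 hours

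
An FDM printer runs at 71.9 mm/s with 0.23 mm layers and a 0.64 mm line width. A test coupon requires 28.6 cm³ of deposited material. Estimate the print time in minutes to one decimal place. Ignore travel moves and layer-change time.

45.0 minutes

Bead cross-section = 0.23 × 0.64 = 0.1472 mm².
Total extruded path = 28600/0.1472 = 194293.5 mm.
Time extruding = 194293.5 / 71.9 = 2702.3 s.
That's 2702.3 s → 45.0 minutes.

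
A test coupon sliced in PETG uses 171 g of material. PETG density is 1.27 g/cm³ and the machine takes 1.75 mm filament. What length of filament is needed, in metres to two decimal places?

Volume = 171 g / 1.27 g·cm⁻³ = 134.6457 cm³ = 134645.7 mm³.
Filament cross-section = π × (1.75/2)² = 2.4053 mm².
L = V/A = 134645.7/2.4053 = 55978.76 mm → 55.98 m.

55.98 m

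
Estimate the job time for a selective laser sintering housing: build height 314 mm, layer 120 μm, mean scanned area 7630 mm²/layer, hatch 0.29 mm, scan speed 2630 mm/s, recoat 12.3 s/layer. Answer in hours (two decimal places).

16.21 hours

Layers = ⌈314/0.12⌉ = 2617.
Per-layer scan distance = 7630 / 0.29 = 26310.3 mm.
Per-layer scan time: 26310.3 / 2630 → 10.0039 s.
Time per layer: 10.0039 + 12.3 → 22.3039 s.
2617 layers × 22.3039 s/layer = 58369.3063 s, i.e. 16.21 hours.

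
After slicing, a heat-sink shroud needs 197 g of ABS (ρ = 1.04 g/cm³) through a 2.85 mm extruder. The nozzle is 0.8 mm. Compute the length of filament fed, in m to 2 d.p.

Volume = 197 g / 1.04 g·cm⁻³ = 189.4231 cm³ = 189423.1 mm³.
A = π r² = π × 1.425² = 6.3794 mm².
L = V/A = 189423.1/6.3794 = 29692.93 mm → 29.69 m.

29.69 m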